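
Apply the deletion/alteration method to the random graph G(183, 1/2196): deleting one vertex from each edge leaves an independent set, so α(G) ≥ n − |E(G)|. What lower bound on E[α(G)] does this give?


E[|E(G)|] = C(183, 2)·p = 16653 · (1/2196) = 91/12.
E[α(G)] ≥ n − E[|E(G)|] = 183 − 91/12 = 2105/12.
Numerically: ≈ 175.416667.
(This is only a lower bound; the true E[α(G)] may be larger.)

E[α(G)] ≥ 2105/12 ≈ 175.416667.


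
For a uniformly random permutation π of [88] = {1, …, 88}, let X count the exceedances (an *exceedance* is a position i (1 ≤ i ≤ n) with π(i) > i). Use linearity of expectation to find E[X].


Write X = Σ_{i=1}^{88} X_i, where X_i = 1_{π(i) > i}.
For each fixed i, π(i) is uniform over {1, …, 88} (marginal of a uniform permutation), so P[π(i) > i] = (n − i)/n. Summing: Σ_{i=1}^{88} (n − i)/n = (0 + 1 + … + 87)/88 = 88(88 − 1)/(2·88) = (88 − 1)/2.
Hence E[X] = Σ_{i=1}^{88} (88 − i)/88 = 87/2 ≈ 43.5000.

E[X] = 87/2 = 43.5000.


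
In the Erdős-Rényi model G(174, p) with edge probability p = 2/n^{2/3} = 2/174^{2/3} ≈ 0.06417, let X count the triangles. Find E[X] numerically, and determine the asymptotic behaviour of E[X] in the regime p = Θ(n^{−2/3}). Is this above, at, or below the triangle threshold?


Number of potential triangles: C(174, 3) = 862924.
Each occurs with probability p³ ≈ (0.06417)³ ≈ 2.642357e-04.
By linearity: E[X] = C(174, 3)·p³ ≈ 862924 · 2.642357e-04 ≈ 228.0153.
Since α = 2/3 < 1, p = c/n^{2/3} ≫ 1/n is above the triangle threshold p ~ 1/n. Asymptotically E[X] ~ (c³/6)·n^{3(1−α)} = (2³/6)·n^{1} → ∞; triangles are abundant w.h.p.

E[X] ≈ 228.0153; in regime p = Θ(1/n^{2/3}) E[X] diverges (above the triangle threshold p ~ 1/n).


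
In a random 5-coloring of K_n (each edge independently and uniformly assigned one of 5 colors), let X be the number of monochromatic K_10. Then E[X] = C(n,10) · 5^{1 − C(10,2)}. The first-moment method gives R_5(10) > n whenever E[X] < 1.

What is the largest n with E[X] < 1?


We need C(n, 10) · 5^{1 − 45} < 1, i.e. C(n, 10) < 5^{45 − 1} = 5684341886080801486968994140625.
Check values of n near the boundary:
  n = 5391: C(5391, 10) = 5666344714787188828795213697883; 5666344714787188828795213697883 < 5684341886080801486968994140625? YES
  n = 5392: C(5392, 10) = 5676873040158402483252283957448; 5676873040158402483252283957448 < 5684341886080801486968994140625? YES
  n = 5393: C(5393, 10) = 5687418968154238267170642278008; 5687418968154238267170642278008 < 5684341886080801486968994140625? NO
The largest n with C(n, 10) < 5684341886080801486968994140625 is n = 5392 (where E[X] = 5676873040158402483252283957448/5684341886080801486968994140625 ≈ 0.999). Hence R_5(10) > 5392, i.e. R_5(10) ≥ 5393.

Largest n = 5392; hence R_5(10) > 5392.


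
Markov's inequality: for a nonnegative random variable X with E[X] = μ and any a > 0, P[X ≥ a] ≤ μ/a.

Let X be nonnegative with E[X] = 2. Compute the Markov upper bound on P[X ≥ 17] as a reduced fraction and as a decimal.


μ = E[X] = 2, a = 17.
Markov: P[X ≥ 17] ≤ μ/a = (2)/17 = 2/17.
Numerically: ≈ 0.117647.
(Since a = 17 > μ = 2.000000, the bound 2/17 is < 1 and informative.)

P[X ≥ 17] ≤ 2/17 ≈ 0.117647.


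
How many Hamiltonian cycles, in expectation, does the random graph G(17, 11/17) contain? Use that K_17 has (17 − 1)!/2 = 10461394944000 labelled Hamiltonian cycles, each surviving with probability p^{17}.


K_17 has (17 − 1)!/2 = 10461394944000 labelled Hamiltonian cycles.
For each such Hamiltonian cycle H, let X_H = 1 if all 17 edges of H are present in G. Then P[X_H = 1] = p^{17} = (11/17)^{17} = 505447028499293771/827240261886336764177.
By linearity: E[X] = Σ_H E[X_H] = 10461394944000 · p^{17} = 10461394944000 · 505447028499293771/827240261886336764177 = 5287680988402335763510093824000/827240261886336764177.
Numerically: E[X] ≈ 6.39195e+09.

E[X] = 10461394944000 · (11/17)^{17} = 5287680988402335763510093824000/827240261886336764177 ≈ 6.39195e+09.


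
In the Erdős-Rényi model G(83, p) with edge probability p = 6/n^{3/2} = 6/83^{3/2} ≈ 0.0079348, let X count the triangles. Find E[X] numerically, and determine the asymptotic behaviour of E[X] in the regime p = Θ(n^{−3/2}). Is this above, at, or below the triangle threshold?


Number of potential triangles: C(83, 3) = 91881.
Each occurs with probability p³ ≈ (0.0079348)³ ≈ 4.9957688e-07.
By linearity: E[X] = C(83, 3)·p³ ≈ 91881 · 4.9957688e-07 ≈ 0.04590.
Since α = 3/2 > 1, p = c/n^{3/2} = o(1/n) is below the triangle threshold p ~ 1/n. Asymptotically E[X] ~ (c³/6)·n^{3(1−α)} = (6³/6)·n^{-1.5} → 0, so by Markov's inequality G has no triangles w.h.p.

E[X] ≈ 0.04590; in regime p = Θ(1/n^{3/2}) E[X] tends to 0 (below the triangle threshold p ~ 1/n).


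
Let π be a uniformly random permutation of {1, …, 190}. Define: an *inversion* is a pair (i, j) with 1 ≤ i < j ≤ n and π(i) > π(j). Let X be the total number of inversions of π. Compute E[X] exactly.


Write X = Σ X_I over the C(190, 2) = 17955 pairs i < j, with X_I the indicator of one inversion.
There are 17955 indicators.
For each fixed pair i < j, the values π(i) and π(j) are two distinct elements of {1, …, 190} in uniformly random order; by symmetry P[π(i) > π(j)] = 1/2.
By linearity: E[X] = 17955 · (1/2) = C(190, 2) · (1/2) = 17955/2 = 17955/2 ≈ 8977.500000.

E[X] = 17955/2 = 8977.500000.


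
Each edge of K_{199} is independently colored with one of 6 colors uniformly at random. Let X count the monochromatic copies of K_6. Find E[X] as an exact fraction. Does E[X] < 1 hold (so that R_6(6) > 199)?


E[X] = C(199, 6) · 6^{1 − 15} = 79936367511 · 6^{−14} = 79936367511/78364164096.
As a reduced fraction: E[X] = 26645455837/26121388032 ≈ 1.02006.
Is E[X] < 1? NO.
Since E[X] ≥ 1, the first-moment bound is inconclusive at n = 199; it does NOT by itself certify R_6(6) > 199.

E[X] = 26645455837/26121388032 ≈ 1.02006; E[X] ≥ 1; first-moment method inconclusive here.


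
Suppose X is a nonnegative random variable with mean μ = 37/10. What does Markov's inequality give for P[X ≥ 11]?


μ = E[X] = 37/10, a = 11.
Markov: P[X ≥ 11] ≤ μ/a = (37/10)/11 = 37/110.
Numerically: ≈ 0.336.
(Since a = 11 > μ = 3.700, the bound 37/110 is < 1 and informative.)

P[X ≥ 11] ≤ 37/110 ≈ 0.336.


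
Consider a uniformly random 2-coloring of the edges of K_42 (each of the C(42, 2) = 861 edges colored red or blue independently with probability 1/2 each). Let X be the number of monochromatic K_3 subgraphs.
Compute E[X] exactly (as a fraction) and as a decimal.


Let X = Σ_S X_S over the C(42, 3) = 11480 subsets S of size 3, where X_S = 1 if the K_3 on S is monochromatic.
For a fixed S, the K_3 on S has C(3, 2) = 3 edges. P[all 3 edges red] = (1/2)^3, and likewise for blue, so P[monochromatic] = 2·(1/2)^3 = 2^{1 − 3} = 1/4.
By linearity: E[X] = C(42, 3) · 2^{1 − 3} = 11480 · 1/4 = 2870.
Numerically: E[X] ≈ 2870.000.

E[X] = C(42,3)·2^(1−C(3,2)) = 2870 ≈ 2870.000.


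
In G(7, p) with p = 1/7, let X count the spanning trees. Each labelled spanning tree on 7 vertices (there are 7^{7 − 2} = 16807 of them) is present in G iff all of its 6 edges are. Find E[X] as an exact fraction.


K_7 has 7^{7 − 2} = 16807 labelled spanning trees.
For each such spanning tree H, let X_H = 1 if all 6 edges of H are present in G. Then P[X_H = 1] = p^{6} = (1/7)^{6} = 1/117649.
By linearity: E[X] = Σ_H E[X_H] = 16807 · p^{6} = 16807 · 1/117649 = 1/7.
Numerically: E[X] ≈ 0.143.

E[X] = 16807 · (1/7)^{6} = 1/7 ≈ 0.143.


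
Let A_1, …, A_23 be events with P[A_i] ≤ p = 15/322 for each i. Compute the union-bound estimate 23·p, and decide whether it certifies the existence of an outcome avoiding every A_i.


Union bound: P[∪_{i=1}^{23} A_i] ≤ Σ_i P[A_i] ≤ 23·p = 23·(15/322) = 15/14.
Numerically: 15/14 ≈ 1.0714286.
Is 15/14 < 1? NO.
Since the bound 15/14 is ≥ 1, the union bound is uninformative here; it does NOT by itself certify existence.

23·p = 15/14 ≈ 1.0714286; existence NOT certified by the union bound.


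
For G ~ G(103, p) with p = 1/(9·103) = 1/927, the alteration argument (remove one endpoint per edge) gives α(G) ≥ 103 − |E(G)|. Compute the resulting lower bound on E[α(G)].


E[|E(G)|] = C(103, 2)·p = 5253 · (1/927) = 17/3.
E[α(G)] ≥ n − E[|E(G)|] = 103 − 17/3 = 292/3.
Numerically: ≈ 97.333.
(This is only a lower bound; the true E[α(G)] may be larger.)

E[α(G)] ≥ 292/3 ≈ 97.333.


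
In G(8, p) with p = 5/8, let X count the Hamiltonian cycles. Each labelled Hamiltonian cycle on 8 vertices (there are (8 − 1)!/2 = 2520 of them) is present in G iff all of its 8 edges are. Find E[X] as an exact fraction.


K_8 has (8 − 1)!/2 = 2520 labelled Hamiltonian cycles.
For each such Hamiltonian cycle H, let X_H = 1 if all 8 edges of H are present in G. Then P[X_H = 1] = p^{8} = (5/8)^{8} = 390625/16777216.
By linearity of expectation: E[X] = Σ_H E[X_H] = 2520 · p^{8} = 2520 · 390625/16777216 = 123046875/2097152.
Numerically: E[X] ≈ 58.6733.

E[X] = 2520 · (5/8)^{8} = 123046875/2097152 ≈ 58.6733.


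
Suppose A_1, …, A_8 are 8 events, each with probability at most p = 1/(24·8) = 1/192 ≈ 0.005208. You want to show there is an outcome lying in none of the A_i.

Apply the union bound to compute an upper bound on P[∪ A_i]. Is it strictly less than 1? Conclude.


Union bound: P[∪_{i=1}^{8} A_i] ≤ Σ_i P[A_i] ≤ 8·p = 8·(1/192) = 1/24.
Numerically: 1/24 ≈ 0.041667.
Is 1/24 < 1? YES.
Since P[∪ A_i] ≤ 1/24 < 1, the complement has P[∩ A_i^c] ≥ 1 − 1/24 = 23/24 > 0, so some outcome avoids every A_i.

8·p = 1/24 ≈ 0.041667; existence CERTIFIED by the union bound.


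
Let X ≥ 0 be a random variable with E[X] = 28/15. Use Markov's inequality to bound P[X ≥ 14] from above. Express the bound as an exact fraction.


μ = E[X] = 28/15, a = 14.
Markov: P[X ≥ 14] ≤ μ/a = (28/15)/14 = 2/15.
Numerically: ≈ 0.133.
(Since a = 14 > μ = 1.867, the bound 2/15 is < 1 and informative.)

P[X ≥ 14] ≤ 2/15 ≈ 0.133.


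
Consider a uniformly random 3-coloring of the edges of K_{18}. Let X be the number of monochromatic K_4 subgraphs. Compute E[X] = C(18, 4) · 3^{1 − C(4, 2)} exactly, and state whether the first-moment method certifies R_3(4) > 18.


E[X] = C(18, 4) · 3^{1 − 6} = 3060 · 3^{−5} = 3060/243.
As a reduced fraction: E[X] = 340/27 ≈ 12.59259.
Is E[X] < 1? NO.
Since E[X] ≥ 1, the first-moment bound is inconclusive at n = 18; it does NOT by itself certify R_3(4) > 18.

E[X] = 340/27 ≈ 12.59259; E[X] ≥ 1; first-moment method inconclusive here.


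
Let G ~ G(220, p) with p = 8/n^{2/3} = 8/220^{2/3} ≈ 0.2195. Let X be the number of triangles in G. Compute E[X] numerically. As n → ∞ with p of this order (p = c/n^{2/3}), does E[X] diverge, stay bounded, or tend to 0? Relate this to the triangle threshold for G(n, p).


Number of potential triangles: C(220, 3) = 1750540.
Each occurs with probability p³ ≈ (0.2195)³ ≈ 1.057851e-02.
By linearity: E[X] = C(220, 3)·p³ ≈ 1750540 · 1.057851e-02 ≈ 18518.1091.
Since α = 2/3 < 1, p = c/n^{2/3} ≫ 1/n is above the triangle threshold p ~ 1/n. Asymptotically E[X] ~ (c³/6)·n^{3(1−α)} = (8³/6)·n^{1} → ∞; triangles are abundant w.h.p.

E[X] ≈ 18518.1091; in regime p = Θ(1/n^{2/3}) E[X] diverges (above the triangle threshold p ~ 1/n).


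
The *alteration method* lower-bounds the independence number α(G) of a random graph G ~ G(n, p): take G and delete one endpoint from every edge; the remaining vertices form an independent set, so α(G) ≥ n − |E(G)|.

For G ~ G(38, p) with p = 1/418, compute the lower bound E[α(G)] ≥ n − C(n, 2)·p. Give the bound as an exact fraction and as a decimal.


E[|E(G)|] = C(38, 2)·p = 703 · (1/418) = 37/22.
E[α(G)] ≥ n − E[|E(G)|] = 38 − 37/22 = 799/22.
Numerically: ≈ 36.318.
(This is only a lower bound; the true E[α(G)] may be larger.)

E[α(G)] ≥ 799/22 ≈ 36.318.


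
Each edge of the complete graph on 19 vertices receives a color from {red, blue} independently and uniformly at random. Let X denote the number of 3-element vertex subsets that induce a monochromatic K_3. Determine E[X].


Let X = Σ_S X_S over the C(19, 3) = 969 subsets S of size 3, where X_S = 1 if the K_3 on S is monochromatic.
For a fixed S, the K_3 on S has C(3, 2) = 3 edges. P[all 3 edges red] = (1/2)^3, and likewise for blue, so P[monochromatic] = 2·(1/2)^3 = 2^{1 − 3} = 1/4.
By linearity: E[X] = C(19, 3) · 2^{1 − 3} = 969 · 1/4 = 969/4.
Numerically: E[X] ≈ 242.25000.

E[X] = C(19,3)·2^(1−C(3,2)) = 969/4 ≈ 242.25000.


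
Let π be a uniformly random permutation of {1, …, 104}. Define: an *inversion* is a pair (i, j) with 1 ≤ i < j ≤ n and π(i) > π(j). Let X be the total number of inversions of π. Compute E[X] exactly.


Write X = Σ X_I over the C(104, 2) = 5356 pairs i < j, with X_I the indicator of one inversion.
There are 5356 indicators.
For each fixed pair i < j, the values π(i) and π(j) are two distinct elements of {1, …, 104} in uniformly random order; by symmetry P[π(i) > π(j)] = 1/2.
By linearity: E[X] = 5356 · (1/2) = C(104, 2) · (1/2) = 5356/2 = 2678 ≈ 2678.0000.

E[X] = 2678 = 2678.0000.


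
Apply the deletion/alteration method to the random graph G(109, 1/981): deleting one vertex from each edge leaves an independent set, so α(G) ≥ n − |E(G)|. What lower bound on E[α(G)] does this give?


E[|E(G)|] = C(109, 2)·p = 5886 · (1/981) = 6.
E[α(G)] ≥ n − E[|E(G)|] = 109 − 6 = 103.
Numerically: ≈ 103.000.
(This is only a lower bound; the true E[α(G)] may be larger.)

E[α(G)] ≥ 103 ≈ 103.000.


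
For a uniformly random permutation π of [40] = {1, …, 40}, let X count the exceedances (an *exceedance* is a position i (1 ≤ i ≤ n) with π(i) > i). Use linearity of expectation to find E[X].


Write X = Σ_{i=1}^{40} X_i, where X_i = 1_{π(i) > i}.
For each fixed i, π(i) is uniform over {1, …, 40} (marginal of a uniform permutation), so P[π(i) > i] = (n − i)/n. Summing: Σ_{i=1}^{40} (n − i)/n = (0 + 1 + … + 39)/40 = 40(40 − 1)/(2·40) = (40 − 1)/2.
Hence E[X] = Σ_{i=1}^{40} (40 − i)/40 = 39/2 ≈ 19.500000.

E[X] = 39/2 = 19.500000.


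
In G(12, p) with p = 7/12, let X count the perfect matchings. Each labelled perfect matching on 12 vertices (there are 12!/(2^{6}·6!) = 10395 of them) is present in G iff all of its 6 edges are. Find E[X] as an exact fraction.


K_12 has 12!/(2^{6}·6!) = 10395 labelled perfect matchings.
For each such perfect matching H, let X_H = 1 if all 6 edges of H are present in G. Then P[X_H = 1] = p^{6} = (7/12)^{6} = 117649/2985984.
By linearity: E[X] = Σ_H E[X_H] = 10395 · p^{6} = 10395 · 117649/2985984 = 45294865/110592.
Numerically: E[X] ≈ 409.57.

E[X] = 10395 · (7/12)^{6} = 45294865/110592 ≈ 409.57.


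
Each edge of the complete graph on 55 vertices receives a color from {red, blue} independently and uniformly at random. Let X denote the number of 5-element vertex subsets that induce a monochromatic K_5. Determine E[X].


Let X = Σ_S X_S over the C(55, 5) = 3478761 subsets S of size 5, where X_S = 1 if the K_5 on S is monochromatic.
For a fixed S, the K_5 on S has C(5, 2) = 10 edges. P[all 10 edges red] = (1/2)^10, and likewise for blue, so P[monochromatic] = 2·(1/2)^10 = 2^{1 − 10} = 1/512.
By linearity: E[X] = C(55, 5) · 2^{1 − 10} = 3478761 · 1/512 = 3478761/512.
Numerically: E[X] ≈ 6794.455.

E[X] = C(55,5)·2^(1−C(5,2)) = 3478761/512 ≈ 6794.455.


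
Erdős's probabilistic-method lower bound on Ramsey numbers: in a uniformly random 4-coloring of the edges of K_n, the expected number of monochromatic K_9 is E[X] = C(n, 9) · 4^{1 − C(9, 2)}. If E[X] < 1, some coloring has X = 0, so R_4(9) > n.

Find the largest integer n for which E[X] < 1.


We need C(n, 9) · 4^{1 − 36} < 1, i.e. C(n, 9) < 4^{36 − 1} = 1180591620717411303424.
Check values of n near the boundary:
  n = 908: C(908, 9) = 1111058428637338083100; 1111058428637338083100 < 1180591620717411303424? YES
  n = 909: C(909, 9) = 1122169012923711463931; 1122169012923711463931 < 1180591620717411303424? YES
  n = 910: C(910, 9) = 1133378248346922788210; 1133378248346922788210 < 1180591620717411303424? YES
  n = 911: C(911, 9) = 1144686900492291197405; 1144686900492291197405 < 1180591620717411303424? YES
  n = 912: C(912, 9) = 1156095740032081475120; 1156095740032081475120 < 1180591620717411303424? YES
  n = 913: C(913, 9) = 1167605542753639808390; 1167605542753639808390 < 1180591620717411303424? YES
  n = 914: C(914, 9) = 1179217089587653905932; 1179217089587653905932 < 1180591620717411303424? YES
  n = 915: C(915, 9) = 1190931166636537885130; 1190931166636537885130 < 1180591620717411303424? NO
  n = 916: C(916, 9) = 1202748565202942340440; 1202748565202942340440 < 1180591620717411303424? NO
  n = 917: C(917, 9) = 1214670081818390006810; 1214670081818390006810 < 1180591620717411303424? NO
The largest n with C(n, 9) < 1180591620717411303424 is n = 914 (where E[X] = 294804272396913476483/295147905179352825856 ≈ 0.9988357). Hence R_4(9) > 914, i.e. R_4(9) ≥ 915.

Largest n = 914; hence R_4(9) > 914.


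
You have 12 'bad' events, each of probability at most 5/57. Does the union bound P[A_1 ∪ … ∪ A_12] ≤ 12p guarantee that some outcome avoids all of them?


Union bound: P[∪_{i=1}^{12} A_i] ≤ Σ_i P[A_i] ≤ 12·p = 12·(5/57) = 20/19.
Numerically: 20/19 ≈ 1.05263.
Is 20/19 < 1? NO.
Since the bound 20/19 is ≥ 1, the union bound is uninformative here; it does NOT by itself certify existence.

12·p = 20/19 ≈ 1.05263; existence NOT certified by the union bound.


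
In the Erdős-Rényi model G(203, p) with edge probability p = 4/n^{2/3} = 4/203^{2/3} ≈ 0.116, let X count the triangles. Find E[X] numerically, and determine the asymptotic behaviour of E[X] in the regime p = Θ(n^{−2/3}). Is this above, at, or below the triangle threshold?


Number of potential triangles: C(203, 3) = 1373701.
Each occurs with probability p³ ≈ (0.116)³ ≈ 1.55306e-03.
By linearity: E[X] = C(203, 3)·p³ ≈ 1373701 · 1.55306e-03 ≈ 2133.438.
Since α = 2/3 < 1, p = c/n^{2/3} ≫ 1/n is above the triangle threshold p ~ 1/n. Asymptotically E[X] ~ (c³/6)·n^{3(1−α)} = (4³/6)·n^{1} → ∞; triangles are abundant w.h.p.

E[X] ≈ 2133.438; in regime p = Θ(1/n^{2/3}) E[X] diverges (above the triangle threshold p ~ 1/n).


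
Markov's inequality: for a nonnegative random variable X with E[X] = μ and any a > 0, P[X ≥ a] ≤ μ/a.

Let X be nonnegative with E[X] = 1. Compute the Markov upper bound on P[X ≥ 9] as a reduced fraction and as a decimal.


μ = E[X] = 1, a = 9.
Markov: P[X ≥ 9] ≤ μ/a = (1)/9 = 1/9.
Numerically: ≈ 0.11111.
(Since a = 9 > μ = 1.00000, the bound 1/9 is < 1 and informative.)

P[X ≥ 9] ≤ 1/9 ≈ 0.11111.


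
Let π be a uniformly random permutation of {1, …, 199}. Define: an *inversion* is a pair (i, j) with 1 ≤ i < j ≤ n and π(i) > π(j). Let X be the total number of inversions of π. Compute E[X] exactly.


Write X = Σ X_I over the C(199, 2) = 19701 pairs i < j, with X_I the indicator of one inversion.
There are 19701 indicators.
For each fixed pair i < j, the values π(i) and π(j) are two distinct elements of {1, …, 199} in uniformly random order; by symmetry P[π(i) > π(j)] = 1/2.
By linearity: E[X] = 19701 · (1/2) = C(199, 2) · (1/2) = 19701/2 = 19701/2 ≈ 9850.50000.

E[X] = 19701/2 = 9850.50000.


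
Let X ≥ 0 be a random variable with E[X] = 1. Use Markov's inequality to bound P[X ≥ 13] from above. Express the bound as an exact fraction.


μ = E[X] = 1, a = 13.
Markov: P[X ≥ 13] ≤ μ/a = (1)/13 = 1/13.
Numerically: ≈ 0.0769.
(Since a = 13 > μ = 1.0000, the bound 1/13 is < 1 and informative.)

P[X ≥ 13] ≤ 1/13 ≈ 0.0769.


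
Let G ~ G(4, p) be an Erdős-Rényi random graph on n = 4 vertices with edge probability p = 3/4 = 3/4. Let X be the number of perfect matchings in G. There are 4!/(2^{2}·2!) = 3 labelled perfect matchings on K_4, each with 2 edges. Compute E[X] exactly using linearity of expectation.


K_4 has 4!/(2^{2}·2!) = 3 labelled perfect matchings.
For each such perfect matching H, let X_H = 1 if all 2 edges of H are present in G. Then P[X_H = 1] = p^{2} = (3/4)^{2} = 9/16.
Summing the indicators: E[X] = Σ_H E[X_H] = 3 · p^{2} = 3 · 9/16 = 27/16.
Numerically: E[X] ≈ 1.6875.

E[X] = 3 · (3/4)^{2} = 27/16 ≈ 1.6875.


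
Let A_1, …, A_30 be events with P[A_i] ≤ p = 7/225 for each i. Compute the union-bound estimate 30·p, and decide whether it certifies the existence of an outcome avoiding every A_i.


Union bound: P[∪_{i=1}^{30} A_i] ≤ Σ_i P[A_i] ≤ 30·p = 30·(7/225) = 14/15.
Numerically: 14/15 ≈ 0.9333.
Is 14/15 < 1? YES.
Since P[∪ A_i] ≤ 14/15 < 1, the complement has P[∩ A_i^c] ≥ 1 − 14/15 = 1/15 > 0, so some outcome avoids every A_i.

30·p = 14/15 ≈ 0.9333; existence CERTIFIED by the union bound.


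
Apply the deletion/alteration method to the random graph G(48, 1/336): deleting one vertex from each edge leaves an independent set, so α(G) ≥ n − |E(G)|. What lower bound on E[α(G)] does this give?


E[|E(G)|] = C(48, 2)·p = 1128 · (1/336) = 47/14.
E[α(G)] ≥ n − E[|E(G)|] = 48 − 47/14 = 625/14.
Numerically: ≈ 44.642857.
(This is only a lower bound; the true E[α(G)] may be larger.)

E[α(G)] ≥ 625/14 ≈ 44.642857.


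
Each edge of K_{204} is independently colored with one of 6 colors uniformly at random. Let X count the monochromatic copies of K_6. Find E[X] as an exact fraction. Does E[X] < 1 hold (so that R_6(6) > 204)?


E[X] = C(204, 6) · 6^{1 − 15} = 92944609660 · 6^{−14} = 92944609660/78364164096.
As a reduced fraction: E[X] = 23236152415/19591041024 ≈ 1.186060.
Is E[X] < 1? NO.
Since E[X] ≥ 1, the first-moment bound is inconclusive at n = 204; it does NOT by itself certify R_6(6) > 204.

E[X] = 23236152415/19591041024 ≈ 1.186060; E[X] ≥ 1; first-moment method inconclusive here.


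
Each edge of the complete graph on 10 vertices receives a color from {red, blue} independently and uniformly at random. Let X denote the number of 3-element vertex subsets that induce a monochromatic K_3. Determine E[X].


Let X = Σ_S X_S over the C(10, 3) = 120 subsets S of size 3, where X_S = 1 if the K_3 on S is monochromatic.
For a fixed S, the K_3 on S has C(3, 2) = 3 edges. P[all 3 edges red] = (1/2)^3, and likewise for blue, so P[monochromatic] = 2·(1/2)^3 = 2^{1 − 3} = 1/4.
By linearity: E[X] = C(10, 3) · 2^{1 − 3} = 120 · 1/4 = 30.
Numerically: E[X] ≈ 30.000000.

E[X] = C(10,3)·2^(1−C(3,2)) = 30 ≈ 30.000000.


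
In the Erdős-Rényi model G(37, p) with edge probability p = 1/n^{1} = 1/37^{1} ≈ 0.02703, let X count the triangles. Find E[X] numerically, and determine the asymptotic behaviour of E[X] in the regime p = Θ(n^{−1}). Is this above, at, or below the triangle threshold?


Number of potential triangles: C(37, 3) = 7770.
Each occurs with probability p³ ≈ (0.02703)³ ≈ 1.974217e-05.
By linearity: E[X] = C(37, 3)·p³ ≈ 7770 · 1.974217e-05 ≈ 0.1534.
Here α = 1, so p = 1/n is exactly at the triangle threshold p ~ 1/n. Asymptotically E[X] → c³/6 = 1³/6 = 1/6 ≈ 0.1667, a bounded constant. In this regime the triangle count is asymptotically Poisson(c³/6).

E[X] ≈ 0.1534; in regime p = Θ(1/n^{1}) E[X] stays bounded (at the triangle threshold p ~ 1/n).


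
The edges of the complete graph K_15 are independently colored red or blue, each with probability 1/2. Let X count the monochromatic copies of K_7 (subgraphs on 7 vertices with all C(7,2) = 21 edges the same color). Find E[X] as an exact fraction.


Let X = Σ_S X_S over the C(15, 7) = 6435 subsets S of size 7, where X_S = 1 if the K_7 on S is monochromatic.
For a fixed S, the K_7 on S has C(7, 2) = 21 edges. P[all 21 edges red] = (1/2)^21, and likewise for blue, so P[monochromatic] = 2·(1/2)^21 = 2^{1 − 21} = 1/1048576.
By linearity of expectation: E[X] = C(15, 7) · 2^{1 − 21} = 6435 · 1/1048576 = 6435/1048576.
Numerically: E[X] ≈ 0.00614.

E[X] = C(15,7)·2^(1−C(7,2)) = 6435/1048576 ≈ 0.00614.


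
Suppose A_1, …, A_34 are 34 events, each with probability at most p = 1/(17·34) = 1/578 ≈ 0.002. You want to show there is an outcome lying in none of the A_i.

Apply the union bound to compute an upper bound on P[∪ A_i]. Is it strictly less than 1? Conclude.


Union bound: P[∪_{i=1}^{34} A_i] ≤ Σ_i P[A_i] ≤ 34·p = 34·(1/578) = 1/17.
Numerically: 1/17 ≈ 0.059.
Is 1/17 < 1? YES.
Since P[∪ A_i] ≤ 1/17 < 1, the complement has P[∩ A_i^c] ≥ 1 − 1/17 = 16/17 > 0, so some outcome avoids every A_i.

34·p = 1/17 ≈ 0.059; existence CERTIFIED by the union bound.


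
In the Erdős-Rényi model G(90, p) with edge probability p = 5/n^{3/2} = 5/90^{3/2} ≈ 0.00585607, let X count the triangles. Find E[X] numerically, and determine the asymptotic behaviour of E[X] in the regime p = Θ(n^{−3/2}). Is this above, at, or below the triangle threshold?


Number of potential triangles: C(90, 3) = 117480.
Each occurs with probability p³ ≈ (0.00585607)³ ≈ 2.00825437e-07.
By linearity: E[X] = C(90, 3)·p³ ≈ 117480 · 2.00825437e-07 ≈ 0.023593.
Since α = 3/2 > 1, p = c/n^{3/2} = o(1/n) is below the triangle threshold p ~ 1/n. Asymptotically E[X] ~ (c³/6)·n^{3(1−α)} = (5³/6)·n^{-1.5} → 0, so by Markov's inequality G has no triangles w.h.p.

E[X] ≈ 0.023593; in regime p = Θ(1/n^{3/2}) E[X] tends to 0 (below the triangle threshold p ~ 1/n).


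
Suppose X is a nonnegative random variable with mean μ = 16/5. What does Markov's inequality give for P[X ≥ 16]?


μ = E[X] = 16/5, a = 16.
Markov: P[X ≥ 16] ≤ μ/a = (16/5)/16 = 1/5.
Numerically: ≈ 0.200000.
(Since a = 16 > μ = 3.200000, the bound 1/5 is < 1 and informative.)

P[X ≥ 16] ≤ 1/5 ≈ 0.200000.


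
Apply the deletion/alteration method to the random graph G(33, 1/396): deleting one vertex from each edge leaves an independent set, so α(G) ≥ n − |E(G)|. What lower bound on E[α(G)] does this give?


E[|E(G)|] = C(33, 2)·p = 528 · (1/396) = 4/3.
E[α(G)] ≥ n − E[|E(G)|] = 33 − 4/3 = 95/3.
Numerically: ≈ 31.6667.
(This is only a lower bound; the true E[α(G)] may be larger.)

E[α(G)] ≥ 95/3 ≈ 31.6667.


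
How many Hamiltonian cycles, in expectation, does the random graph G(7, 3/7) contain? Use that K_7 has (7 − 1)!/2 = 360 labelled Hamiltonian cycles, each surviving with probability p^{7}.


K_7 has (7 − 1)!/2 = 360 labelled Hamiltonian cycles.
For each such Hamiltonian cycle H, let X_H = 1 if all 7 edges of H are present in G. Then P[X_H = 1] = p^{7} = (3/7)^{7} = 2187/823543.
By linearity: E[X] = Σ_H E[X_H] = 360 · p^{7} = 360 · 2187/823543 = 787320/823543.
Numerically: E[X] ≈ 0.956.

E[X] = 360 · (3/7)^{7} = 787320/823543 ≈ 0.956.


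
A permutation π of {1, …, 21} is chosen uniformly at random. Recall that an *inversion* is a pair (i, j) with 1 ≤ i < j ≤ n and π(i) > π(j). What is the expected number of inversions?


Write X = Σ X_I over the C(21, 2) = 210 pairs i < j, with X_I the indicator of one inversion.
There are 210 indicators.
For each fixed pair i < j, the values π(i) and π(j) are two distinct elements of {1, …, 21} in uniformly random order; by symmetry P[π(i) > π(j)] = 1/2.
By linearity: E[X] = 210 · (1/2) = C(21, 2) · (1/2) = 210/2 = 105 ≈ 105.0000.

E[X] = 105 = 105.0000.


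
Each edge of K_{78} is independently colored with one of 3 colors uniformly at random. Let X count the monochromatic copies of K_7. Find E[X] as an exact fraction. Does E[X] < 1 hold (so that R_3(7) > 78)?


E[X] = C(78, 7) · 3^{1 − 21} = 2641902120 · 3^{−20} = 2641902120/3486784401.
As a reduced fraction: E[X] = 293544680/387420489 ≈ 0.757690.
Is E[X] < 1? YES.
Since E[X] < 1, there exists a 3-coloring of K_{78} with no monochromatic K_7; hence R_3(7) > 78.

E[X] = 293544680/387420489 ≈ 0.757690; E[X] < 1, so R_3(7) > 78.


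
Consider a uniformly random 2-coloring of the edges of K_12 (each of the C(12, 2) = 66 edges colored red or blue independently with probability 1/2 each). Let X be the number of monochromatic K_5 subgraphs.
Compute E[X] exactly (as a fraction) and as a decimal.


Let X = Σ_S X_S over the C(12, 5) = 792 subsets S of size 5, where X_S = 1 if the K_5 on S is monochromatic.
For a fixed S, the K_5 on S has C(5, 2) = 10 edges. P[all 10 edges red] = (1/2)^10, and likewise for blue, so P[monochromatic] = 2·(1/2)^10 = 2^{1 − 10} = 1/512.
By linearity of expectation: E[X] = C(12, 5) · 2^{1 − 10} = 792 · 1/512 = 99/64.
Numerically: E[X] ≈ 1.54688.

E[X] = C(12,5)·2^(1−C(5,2)) = 99/64 ≈ 1.54688.


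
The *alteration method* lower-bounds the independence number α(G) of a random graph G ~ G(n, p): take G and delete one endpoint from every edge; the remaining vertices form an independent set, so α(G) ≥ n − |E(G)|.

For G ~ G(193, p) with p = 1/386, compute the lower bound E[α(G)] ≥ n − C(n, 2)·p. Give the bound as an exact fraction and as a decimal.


E[|E(G)|] = C(193, 2)·p = 18528 · (1/386) = 48.
E[α(G)] ≥ n − E[|E(G)|] = 193 − 48 = 145.
Numerically: ≈ 145.0000.
(This is only a lower bound; the true E[α(G)] may be larger.)

E[α(G)] ≥ 145 ≈ 145.0000.


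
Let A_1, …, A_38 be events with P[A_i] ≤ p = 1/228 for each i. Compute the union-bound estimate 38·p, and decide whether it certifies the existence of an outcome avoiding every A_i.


Union bound: P[∪_{i=1}^{38} A_i] ≤ Σ_i P[A_i] ≤ 38·p = 38·(1/228) = 1/6.
Numerically: 1/6 ≈ 0.167.
Is 1/6 < 1? YES.
Since P[∪ A_i] ≤ 1/6 < 1, the complement has P[∩ A_i^c] ≥ 1 − 1/6 = 5/6 > 0, so some outcome avoids every A_i.

38·p = 1/6 ≈ 0.167; existence CERTIFIED by the union bound.


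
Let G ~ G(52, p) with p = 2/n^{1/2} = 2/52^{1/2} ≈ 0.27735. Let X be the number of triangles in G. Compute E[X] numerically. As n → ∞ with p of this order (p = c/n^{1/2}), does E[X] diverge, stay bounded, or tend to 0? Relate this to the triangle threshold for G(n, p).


Number of potential triangles: C(52, 3) = 22100.
Each occurs with probability p³ ≈ (0.27735)³ ≈ 2.1334623e-02.
By linearity: E[X] = C(52, 3)·p³ ≈ 22100 · 2.1334623e-02 ≈ 471.49517.
Since α = 1/2 < 1, p = c/n^{1/2} ≫ 1/n is above the triangle threshold p ~ 1/n. Asymptotically E[X] ~ (c³/6)·n^{3(1−α)} = (2³/6)·n^{1.5} → ∞; triangles are abundant w.h.p.

E[X] ≈ 471.49517; in regime p = Θ(1/n^{1/2}) E[X] diverges (above the triangle threshold p ~ 1/n).


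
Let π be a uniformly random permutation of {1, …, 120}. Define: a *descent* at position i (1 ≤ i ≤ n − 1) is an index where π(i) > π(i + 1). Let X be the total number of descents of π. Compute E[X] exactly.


Write X = Σ X_I over i = 1, …, 119, with X_I the indicator of one descent.
There are 119 indicators.
For each fixed i, the pair (π(i), π(i+1)) is a uniformly random ordered pair of distinct values from {1, …, 120}; by symmetry P[π(i) > π(i+1)] = 1/2.
By linearity: E[X] = 119 · (1/2) = (120 − 1) · (1/2) = 119/2 ≈ 59.500.

E[X] = 119/2 = 59.500.


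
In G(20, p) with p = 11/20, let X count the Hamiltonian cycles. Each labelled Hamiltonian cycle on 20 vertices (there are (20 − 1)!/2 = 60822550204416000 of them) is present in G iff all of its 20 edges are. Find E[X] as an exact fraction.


K_20 has (20 − 1)!/2 = 60822550204416000 labelled Hamiltonian cycles.
For each such Hamiltonian cycle H, let X_H = 1 if all 20 edges of H are present in G. Then P[X_H = 1] = p^{20} = (11/20)^{20} = 672749994932560009201/104857600000000000000000000.
By linearity: E[X] = Σ_H E[X_H] = 60822550204416000 · p^{20} = 60822550204416000 · 672749994932560009201/104857600000000000000000000 = 9989836509230039246035759128621/25600000000000000000.
Numerically: E[X] ≈ 3.9e+11.

E[X] = 60822550204416000 · (11/20)^{20} = 9989836509230039246035759128621/25600000000000000000 ≈ 3.9e+11.


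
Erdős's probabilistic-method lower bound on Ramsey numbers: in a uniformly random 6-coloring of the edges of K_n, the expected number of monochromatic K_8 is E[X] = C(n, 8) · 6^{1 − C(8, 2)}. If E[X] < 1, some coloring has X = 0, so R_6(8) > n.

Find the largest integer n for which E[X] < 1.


We need C(n, 8) · 6^{1 − 28} < 1, i.e. C(n, 8) < 6^{28 − 1} = 1023490369077469249536.
Check values of n near the boundary:
  n = 1589: C(1589, 8) = 990389025825605844438; 990389025825605844438 < 1023490369077469249536? YES
  n = 1590: C(1590, 8) = 995397314198933813310; 995397314198933813310 < 1023490369077469249536? YES
  n = 1591: C(1591, 8) = 1000427749141189953870; 1000427749141189953870 < 1023490369077469249536? YES
  n = 1592: C(1592, 8) = 1005480414540892933435; 1005480414540892933435 < 1023490369077469249536? YES
  n = 1593: C(1593, 8) = 1010555394551193970323; 1010555394551193970323 < 1023490369077469249536? YES
  n = 1594: C(1594, 8) = 1015652773590544255167; 1015652773590544255167 < 1023490369077469249536? YES
  n = 1595: C(1595, 8) = 1020772636343363633895; 1020772636343363633895 < 1023490369077469249536? YES
  n = 1596: C(1596, 8) = 1025915067760710553965; 1025915067760710553965 < 1023490369077469249536? NO
The largest n with C(n, 8) < 1023490369077469249536 is n = 1595 (where E[X] = 113419181815929292655/113721152119718805504 ≈ 0.99734). Hence R_6(8) > 1595, i.e. R_6(8) ≥ 1596.

Largest n = 1595; hence R_6(8) > 1595.


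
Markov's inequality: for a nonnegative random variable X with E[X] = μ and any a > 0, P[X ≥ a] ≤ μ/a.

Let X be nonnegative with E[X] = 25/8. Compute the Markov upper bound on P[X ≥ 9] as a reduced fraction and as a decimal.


μ = E[X] = 25/8, a = 9.
Markov: P[X ≥ 9] ≤ μ/a = (25/8)/9 = 25/72.
Numerically: ≈ 0.34722.
(Since a = 9 > μ = 3.12500, the bound 25/72 is < 1 and informative.)

P[X ≥ 9] ≤ 25/72 ≈ 0.34722.


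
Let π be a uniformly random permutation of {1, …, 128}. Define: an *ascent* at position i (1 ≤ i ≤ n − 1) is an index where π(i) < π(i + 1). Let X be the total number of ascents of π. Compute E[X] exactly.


Write X = Σ X_I over i = 1, …, 127, with X_I the indicator of one ascent.
There are 127 indicators.
For each fixed i, the pair (π(i), π(i+1)) is a uniformly random ordered pair of distinct values from {1, …, 128}; by symmetry P[π(i) < π(i+1)] = 1/2.
By linearity: E[X] = 127 · (1/2) = (128 − 1) · (1/2) = 127/2 ≈ 63.500000.

E[X] = 127/2 = 63.500000.


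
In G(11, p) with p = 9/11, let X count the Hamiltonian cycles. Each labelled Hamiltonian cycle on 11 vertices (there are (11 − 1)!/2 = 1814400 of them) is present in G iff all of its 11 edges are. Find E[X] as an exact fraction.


K_11 has (11 − 1)!/2 = 1814400 labelled Hamiltonian cycles.
For each such Hamiltonian cycle H, let X_H = 1 if all 11 edges of H are present in G. Then P[X_H = 1] = p^{11} = (9/11)^{11} = 31381059609/285311670611.
By linearity of expectation: E[X] = Σ_H E[X_H] = 1814400 · p^{11} = 1814400 · 31381059609/285311670611 = 56937794554569600/285311670611.
Numerically: E[X] ≈ 1.996e+05.

E[X] = 1814400 · (9/11)^{11} = 56937794554569600/285311670611 ≈ 1.996e+05.


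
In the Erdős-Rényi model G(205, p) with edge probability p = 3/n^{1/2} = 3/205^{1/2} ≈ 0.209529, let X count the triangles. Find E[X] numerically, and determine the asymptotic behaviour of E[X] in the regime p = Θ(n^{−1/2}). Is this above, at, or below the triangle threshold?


Number of potential triangles: C(205, 3) = 1414910.
Each occurs with probability p³ ≈ (0.209529)³ ≈ 9.19883804e-03.
By linearity: E[X] = C(205, 3)·p³ ≈ 1414910 · 9.19883804e-03 ≈ 13015.527934.
Since α = 1/2 < 1, p = c/n^{1/2} ≫ 1/n is above the triangle threshold p ~ 1/n. Asymptotically E[X] ~ (c³/6)·n^{3(1−α)} = (3³/6)·n^{1.5} → ∞; triangles are abundant w.h.p.

E[X] ≈ 13015.527934; in regime p = Θ(1/n^{1/2}) E[X] diverges (above the triangle threshold p ~ 1/n).


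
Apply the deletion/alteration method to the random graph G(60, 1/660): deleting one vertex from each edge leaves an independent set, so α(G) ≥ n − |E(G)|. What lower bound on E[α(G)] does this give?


E[|E(G)|] = C(60, 2)·p = 1770 · (1/660) = 59/22.
E[α(G)] ≥ n − E[|E(G)|] = 60 − 59/22 = 1261/22.
Numerically: ≈ 57.31818.
(This is only a lower bound; the true E[α(G)] may be larger.)

E[α(G)] ≥ 1261/22 ≈ 57.31818.


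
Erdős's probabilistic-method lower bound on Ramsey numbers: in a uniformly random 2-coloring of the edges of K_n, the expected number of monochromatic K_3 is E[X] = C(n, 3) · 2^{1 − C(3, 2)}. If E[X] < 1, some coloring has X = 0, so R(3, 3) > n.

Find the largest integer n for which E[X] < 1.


We need C(n, 3) · 2^{1 − 3} < 1, i.e. C(n, 3) < 2^{3 − 1} = 4.
Check values of n near the boundary:
  n = 3: C(3, 3) = 1; 1 < 4? YES
  n = 4: C(4, 3) = 4; 4 < 4? NO
  n = 5: C(5, 3) = 10; 10 < 4? NO
The largest n with C(n, 3) < 4 is n = 3 (where E[X] = 1/4 ≈ 0.2500). Hence R(3, 3) > 3, i.e. R(3, 3) ≥ 4.

Largest n = 3; hence R(3, 3) > 3.


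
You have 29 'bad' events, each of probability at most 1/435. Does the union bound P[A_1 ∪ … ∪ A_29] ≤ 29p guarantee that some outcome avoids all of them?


Union bound: P[∪_{i=1}^{29} A_i] ≤ Σ_i P[A_i] ≤ 29·p = 29·(1/435) = 1/15.
Numerically: 1/15 ≈ 0.0666667.
Is 1/15 < 1? YES.
Since P[∪ A_i] ≤ 1/15 < 1, the complement has P[∩ A_i^c] ≥ 1 − 1/15 = 14/15 > 0, so some outcome avoids every A_i.

29·p = 1/15 ≈ 0.0666667; existence CERTIFIED by the union bound.


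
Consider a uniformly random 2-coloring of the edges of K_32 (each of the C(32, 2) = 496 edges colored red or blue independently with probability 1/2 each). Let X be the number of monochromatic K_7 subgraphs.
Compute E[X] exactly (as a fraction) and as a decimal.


Let X = Σ_S X_S over the C(32, 7) = 3365856 subsets S of size 7, where X_S = 1 if the K_7 on S is monochromatic.
For a fixed S, the K_7 on S has C(7, 2) = 21 edges. P[all 21 edges red] = (1/2)^21, and likewise for blue, so P[monochromatic] = 2·(1/2)^21 = 2^{1 − 21} = 1/1048576.
Summing: E[X] = C(32, 7) · 2^{1 − 21} = 3365856 · 1/1048576 = 105183/32768.
Numerically: E[X] ≈ 3.20993.

E[X] = C(32,7)·2^(1−C(7,2)) = 105183/32768 ≈ 3.20993.


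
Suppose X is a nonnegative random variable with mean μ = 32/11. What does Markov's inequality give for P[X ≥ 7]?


μ = E[X] = 32/11, a = 7.
Markov: P[X ≥ 7] ≤ μ/a = (32/11)/7 = 32/77.
Numerically: ≈ 0.415584.
(Since a = 7 > μ = 2.909091, the bound 32/77 is < 1 and informative.)

P[X ≥ 7] ≤ 32/77 ≈ 0.415584.


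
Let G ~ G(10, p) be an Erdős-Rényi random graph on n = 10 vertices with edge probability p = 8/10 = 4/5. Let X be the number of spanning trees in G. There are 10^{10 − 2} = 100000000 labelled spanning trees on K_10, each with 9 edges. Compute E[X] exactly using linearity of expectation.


K_10 has 10^{10 − 2} = 100000000 labelled spanning trees.
For each such spanning tree H, let X_H = 1 if all 9 edges of H are present in G. Then P[X_H = 1] = p^{9} = (4/5)^{9} = 262144/1953125.
By linearity: E[X] = Σ_H E[X_H] = 100000000 · p^{9} = 100000000 · 262144/1953125 = 67108864/5.
Numerically: E[X] ≈ 1.34e+07.

E[X] = 100000000 · (4/5)^{9} = 67108864/5 ≈ 1.34e+07.


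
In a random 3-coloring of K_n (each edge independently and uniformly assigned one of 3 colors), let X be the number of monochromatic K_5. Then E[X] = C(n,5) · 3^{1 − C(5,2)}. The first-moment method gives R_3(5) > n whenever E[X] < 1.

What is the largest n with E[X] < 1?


We need C(n, 5) · 3^{1 − 10} < 1, i.e. C(n, 5) < 3^{10 − 1} = 19683.
Check values of n near the boundary:
  n = 19: C(19, 5) = 11628; 11628 < 19683? YES
  n = 20: C(20, 5) = 15504; 15504 < 19683? YES
  n = 21: C(21, 5) = 20349; 20349 < 19683? NO
  n = 22: C(22, 5) = 26334; 26334 < 19683? NO
  n = 23: C(23, 5) = 33649; 33649 < 19683? NO
The largest n with C(n, 5) < 19683 is n = 20 (where E[X] = 5168/6561 ≈ 0.788). Hence R_3(5) > 20, i.e. R_3(5) ≥ 21.

Largest n = 20; hence R_3(5) > 20.
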